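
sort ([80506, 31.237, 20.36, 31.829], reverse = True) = [80506, 31.829, 31.237, 20.36]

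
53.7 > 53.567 True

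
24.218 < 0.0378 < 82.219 False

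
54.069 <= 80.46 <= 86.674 True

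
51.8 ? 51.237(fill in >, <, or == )>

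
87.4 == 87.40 True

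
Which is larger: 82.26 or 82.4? 82.4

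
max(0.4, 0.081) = 0.4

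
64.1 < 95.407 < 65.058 False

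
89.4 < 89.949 True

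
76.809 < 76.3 False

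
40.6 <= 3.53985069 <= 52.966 False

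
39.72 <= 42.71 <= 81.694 True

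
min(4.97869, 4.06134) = 4.06134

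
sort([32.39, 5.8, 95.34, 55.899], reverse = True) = [95.34, 55.899, 32.39, 5.8]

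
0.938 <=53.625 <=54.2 True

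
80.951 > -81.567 True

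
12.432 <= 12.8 True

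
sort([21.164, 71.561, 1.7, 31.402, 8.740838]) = [1.7, 8.740838, 21.164, 31.402, 71.561]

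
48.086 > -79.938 True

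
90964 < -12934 False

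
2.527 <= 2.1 False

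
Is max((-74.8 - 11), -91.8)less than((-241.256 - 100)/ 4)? Yes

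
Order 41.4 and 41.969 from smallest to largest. 41.4, 41.969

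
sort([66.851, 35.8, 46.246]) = [35.8, 46.246, 66.851]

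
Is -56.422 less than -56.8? No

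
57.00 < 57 False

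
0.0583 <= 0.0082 False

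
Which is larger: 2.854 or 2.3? 2.854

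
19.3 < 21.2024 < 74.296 True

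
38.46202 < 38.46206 True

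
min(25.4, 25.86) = 25.4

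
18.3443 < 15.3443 False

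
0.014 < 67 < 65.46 False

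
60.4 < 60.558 True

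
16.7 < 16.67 False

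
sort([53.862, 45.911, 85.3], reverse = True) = [85.3, 53.862, 45.911]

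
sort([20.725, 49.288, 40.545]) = [20.725, 40.545, 49.288]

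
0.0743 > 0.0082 True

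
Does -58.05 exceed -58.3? Yes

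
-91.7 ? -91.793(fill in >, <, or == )>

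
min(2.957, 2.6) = 2.6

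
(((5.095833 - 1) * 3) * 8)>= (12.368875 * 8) False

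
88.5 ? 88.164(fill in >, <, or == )>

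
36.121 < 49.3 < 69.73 True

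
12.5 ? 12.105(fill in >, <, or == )>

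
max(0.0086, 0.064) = 0.064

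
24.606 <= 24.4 False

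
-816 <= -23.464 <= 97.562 True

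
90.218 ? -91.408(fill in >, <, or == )>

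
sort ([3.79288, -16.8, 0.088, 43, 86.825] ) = [-16.8, 0.088, 3.79288, 43, 86.825]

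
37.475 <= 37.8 True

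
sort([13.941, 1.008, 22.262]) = [1.008, 13.941, 22.262]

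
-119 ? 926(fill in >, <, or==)<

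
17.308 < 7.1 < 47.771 False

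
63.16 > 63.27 False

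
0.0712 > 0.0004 True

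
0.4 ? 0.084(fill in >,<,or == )>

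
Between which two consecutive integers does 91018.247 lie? 91018 and 91019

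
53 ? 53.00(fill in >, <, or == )==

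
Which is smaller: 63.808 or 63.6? 63.6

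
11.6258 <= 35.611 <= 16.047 False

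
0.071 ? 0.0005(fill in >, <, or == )>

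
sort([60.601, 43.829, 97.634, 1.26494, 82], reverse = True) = [97.634, 82, 60.601, 43.829, 1.26494]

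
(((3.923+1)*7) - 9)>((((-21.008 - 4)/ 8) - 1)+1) True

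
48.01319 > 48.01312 True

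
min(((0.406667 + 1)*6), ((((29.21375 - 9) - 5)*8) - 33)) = 8.440002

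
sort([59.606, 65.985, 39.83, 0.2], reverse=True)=[65.985, 59.606, 39.83, 0.2]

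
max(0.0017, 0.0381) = 0.0381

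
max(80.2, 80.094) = 80.2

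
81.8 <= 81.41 False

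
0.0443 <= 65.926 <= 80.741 True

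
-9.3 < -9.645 False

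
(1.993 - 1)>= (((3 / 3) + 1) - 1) False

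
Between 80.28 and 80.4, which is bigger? 80.4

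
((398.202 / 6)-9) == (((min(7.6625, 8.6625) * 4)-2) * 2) False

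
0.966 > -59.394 True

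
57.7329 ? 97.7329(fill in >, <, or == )<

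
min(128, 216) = 128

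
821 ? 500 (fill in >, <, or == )>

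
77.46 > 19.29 True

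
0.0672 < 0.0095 False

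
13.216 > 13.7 False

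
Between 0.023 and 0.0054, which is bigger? 0.023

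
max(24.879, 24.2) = 24.879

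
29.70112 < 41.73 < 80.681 True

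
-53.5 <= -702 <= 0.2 False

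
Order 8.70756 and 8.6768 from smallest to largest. 8.6768, 8.70756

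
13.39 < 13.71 True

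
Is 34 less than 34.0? No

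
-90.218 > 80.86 False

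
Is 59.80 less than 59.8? No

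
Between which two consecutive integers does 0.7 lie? 0 and 1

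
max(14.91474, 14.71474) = 14.91474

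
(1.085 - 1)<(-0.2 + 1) True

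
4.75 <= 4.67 False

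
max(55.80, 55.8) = 55.8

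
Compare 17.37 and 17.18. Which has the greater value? 17.37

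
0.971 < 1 True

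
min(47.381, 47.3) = 47.3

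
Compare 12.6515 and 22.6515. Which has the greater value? 22.6515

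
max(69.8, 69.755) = 69.8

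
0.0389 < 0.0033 False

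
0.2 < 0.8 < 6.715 True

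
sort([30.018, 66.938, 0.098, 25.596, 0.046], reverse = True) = [66.938, 30.018, 25.596, 0.098, 0.046]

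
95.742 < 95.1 False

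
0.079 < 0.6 True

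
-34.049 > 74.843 False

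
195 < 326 True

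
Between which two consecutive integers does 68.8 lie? 68 and 69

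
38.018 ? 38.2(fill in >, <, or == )<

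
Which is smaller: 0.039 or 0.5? 0.039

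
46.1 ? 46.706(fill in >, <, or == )<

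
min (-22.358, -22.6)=-22.6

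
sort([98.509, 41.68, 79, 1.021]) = [1.021, 41.68, 79, 98.509]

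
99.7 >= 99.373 True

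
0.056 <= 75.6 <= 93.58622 True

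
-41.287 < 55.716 True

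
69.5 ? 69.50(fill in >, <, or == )==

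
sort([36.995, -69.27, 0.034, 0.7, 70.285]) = [-69.27, 0.034, 0.7, 36.995, 70.285]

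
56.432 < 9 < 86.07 False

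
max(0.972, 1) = 1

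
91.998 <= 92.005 True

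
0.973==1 False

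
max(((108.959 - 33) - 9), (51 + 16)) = 67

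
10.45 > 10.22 True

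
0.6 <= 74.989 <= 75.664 True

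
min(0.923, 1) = 0.923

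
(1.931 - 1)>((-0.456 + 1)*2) False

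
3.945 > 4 False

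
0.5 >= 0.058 True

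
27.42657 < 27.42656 False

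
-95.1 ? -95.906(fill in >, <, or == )>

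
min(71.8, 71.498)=71.498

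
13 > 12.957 True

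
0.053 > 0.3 False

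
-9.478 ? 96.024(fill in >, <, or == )<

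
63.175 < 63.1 False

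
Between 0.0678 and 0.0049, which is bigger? 0.0678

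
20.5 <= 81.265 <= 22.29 False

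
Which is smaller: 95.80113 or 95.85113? 95.80113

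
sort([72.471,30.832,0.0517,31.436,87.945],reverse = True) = [87.945,72.471,31.436,30.832,0.0517]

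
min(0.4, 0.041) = 0.041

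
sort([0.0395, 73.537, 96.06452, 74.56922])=[0.0395, 73.537, 74.56922, 96.06452]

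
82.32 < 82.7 True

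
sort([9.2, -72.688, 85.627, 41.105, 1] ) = [-72.688, 1, 9.2, 41.105, 85.627]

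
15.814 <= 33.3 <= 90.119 True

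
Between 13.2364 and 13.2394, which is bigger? 13.2394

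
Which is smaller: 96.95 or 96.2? 96.2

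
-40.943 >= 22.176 False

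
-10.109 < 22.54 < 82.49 True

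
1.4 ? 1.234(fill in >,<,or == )>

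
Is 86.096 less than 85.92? No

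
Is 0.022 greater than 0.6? No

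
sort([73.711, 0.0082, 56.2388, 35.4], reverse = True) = [73.711, 56.2388, 35.4, 0.0082]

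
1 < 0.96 False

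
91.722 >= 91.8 False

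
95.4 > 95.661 False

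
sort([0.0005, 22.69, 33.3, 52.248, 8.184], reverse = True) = [52.248, 33.3, 22.69, 8.184, 0.0005]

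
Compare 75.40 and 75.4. They are equal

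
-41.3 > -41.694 True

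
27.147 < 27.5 True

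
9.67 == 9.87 False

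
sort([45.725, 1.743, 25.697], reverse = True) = [45.725, 25.697, 1.743]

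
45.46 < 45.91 True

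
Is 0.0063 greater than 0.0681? No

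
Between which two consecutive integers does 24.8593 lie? 24 and 25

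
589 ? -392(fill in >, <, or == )>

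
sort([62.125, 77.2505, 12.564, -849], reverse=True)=[77.2505, 62.125, 12.564, -849]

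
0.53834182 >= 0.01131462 True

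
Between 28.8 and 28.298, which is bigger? 28.8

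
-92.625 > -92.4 False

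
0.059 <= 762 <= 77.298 False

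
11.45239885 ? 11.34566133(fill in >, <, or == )>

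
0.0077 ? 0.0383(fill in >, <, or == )<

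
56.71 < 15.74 False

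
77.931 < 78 True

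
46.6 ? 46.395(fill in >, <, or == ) >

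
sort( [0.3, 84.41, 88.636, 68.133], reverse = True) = [88.636, 84.41, 68.133, 0.3]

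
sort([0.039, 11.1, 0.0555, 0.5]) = [0.039, 0.0555, 0.5, 11.1]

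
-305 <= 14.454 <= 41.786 True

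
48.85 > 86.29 False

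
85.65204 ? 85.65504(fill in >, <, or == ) <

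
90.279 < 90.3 True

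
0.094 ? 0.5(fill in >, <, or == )<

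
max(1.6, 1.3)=1.6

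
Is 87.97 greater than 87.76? Yes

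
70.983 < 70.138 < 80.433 False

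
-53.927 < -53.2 True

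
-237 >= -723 True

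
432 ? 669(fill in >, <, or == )<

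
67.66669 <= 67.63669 False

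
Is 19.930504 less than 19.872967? No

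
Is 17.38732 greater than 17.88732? No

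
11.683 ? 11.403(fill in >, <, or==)>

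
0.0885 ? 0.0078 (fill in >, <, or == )>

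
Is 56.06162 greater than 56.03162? Yes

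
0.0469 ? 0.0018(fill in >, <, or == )>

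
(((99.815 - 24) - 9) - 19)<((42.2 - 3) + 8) False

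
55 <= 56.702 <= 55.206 False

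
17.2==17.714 False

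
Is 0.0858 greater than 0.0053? Yes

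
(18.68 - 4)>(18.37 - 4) True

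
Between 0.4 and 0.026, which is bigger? 0.4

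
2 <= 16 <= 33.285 True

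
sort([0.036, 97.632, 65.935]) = [0.036, 65.935, 97.632]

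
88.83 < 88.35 False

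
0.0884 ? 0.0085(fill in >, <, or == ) >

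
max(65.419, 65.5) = 65.5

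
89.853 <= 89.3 False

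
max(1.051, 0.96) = 1.051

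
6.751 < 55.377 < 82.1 True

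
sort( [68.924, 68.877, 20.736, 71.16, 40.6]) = [20.736, 40.6, 68.877, 68.924, 71.16]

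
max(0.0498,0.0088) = 0.0498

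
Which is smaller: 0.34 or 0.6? 0.34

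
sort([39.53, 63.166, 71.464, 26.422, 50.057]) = [26.422, 39.53, 50.057, 63.166, 71.464]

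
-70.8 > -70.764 False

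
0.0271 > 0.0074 True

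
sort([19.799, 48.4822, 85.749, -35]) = [-35, 19.799, 48.4822, 85.749]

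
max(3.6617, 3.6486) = 3.6617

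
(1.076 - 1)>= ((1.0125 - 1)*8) False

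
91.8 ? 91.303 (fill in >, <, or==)>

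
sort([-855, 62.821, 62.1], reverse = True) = [62.821, 62.1, -855]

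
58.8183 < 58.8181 False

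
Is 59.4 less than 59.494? Yes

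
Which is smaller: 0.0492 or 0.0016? 0.0016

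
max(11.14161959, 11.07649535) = 11.14161959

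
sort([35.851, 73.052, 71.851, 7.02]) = [7.02, 35.851, 71.851, 73.052]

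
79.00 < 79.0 False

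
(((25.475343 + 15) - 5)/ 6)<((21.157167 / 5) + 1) False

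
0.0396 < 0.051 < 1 True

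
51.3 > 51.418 False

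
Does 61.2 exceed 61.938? No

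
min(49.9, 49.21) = 49.21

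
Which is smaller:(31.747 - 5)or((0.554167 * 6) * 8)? ((0.554167 * 6) * 8)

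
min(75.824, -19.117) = -19.117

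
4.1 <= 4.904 True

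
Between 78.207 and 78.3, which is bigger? 78.3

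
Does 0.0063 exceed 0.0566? No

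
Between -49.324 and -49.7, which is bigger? -49.324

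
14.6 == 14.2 False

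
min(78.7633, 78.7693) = 78.7633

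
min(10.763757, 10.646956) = 10.646956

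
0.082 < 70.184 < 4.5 False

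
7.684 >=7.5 True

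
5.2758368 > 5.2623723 True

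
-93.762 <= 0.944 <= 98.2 True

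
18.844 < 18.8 False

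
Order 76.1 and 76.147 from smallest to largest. 76.1, 76.147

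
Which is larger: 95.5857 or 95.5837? 95.5857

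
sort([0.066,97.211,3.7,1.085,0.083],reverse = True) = [97.211,3.7,1.085,0.083,0.066]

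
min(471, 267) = 267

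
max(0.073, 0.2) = 0.2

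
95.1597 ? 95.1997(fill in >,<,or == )<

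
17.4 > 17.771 False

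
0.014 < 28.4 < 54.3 True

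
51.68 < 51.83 True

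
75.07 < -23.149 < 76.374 False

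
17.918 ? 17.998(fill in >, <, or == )<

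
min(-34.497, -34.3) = -34.497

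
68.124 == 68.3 False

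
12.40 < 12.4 False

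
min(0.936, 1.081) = 0.936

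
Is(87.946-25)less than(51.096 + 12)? Yes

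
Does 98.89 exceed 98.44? Yes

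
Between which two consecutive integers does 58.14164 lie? 58 and 59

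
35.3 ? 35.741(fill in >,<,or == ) <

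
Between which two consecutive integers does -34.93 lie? -35 and -34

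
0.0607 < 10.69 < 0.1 False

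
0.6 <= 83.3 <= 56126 True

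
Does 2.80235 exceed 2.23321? Yes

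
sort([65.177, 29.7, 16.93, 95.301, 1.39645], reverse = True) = [95.301, 65.177, 29.7, 16.93, 1.39645]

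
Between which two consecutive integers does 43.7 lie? 43 and 44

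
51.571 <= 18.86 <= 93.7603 False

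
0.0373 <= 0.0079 False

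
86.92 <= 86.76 False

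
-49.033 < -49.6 False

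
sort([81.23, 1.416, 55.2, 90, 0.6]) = [0.6, 1.416, 55.2, 81.23, 90]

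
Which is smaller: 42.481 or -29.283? -29.283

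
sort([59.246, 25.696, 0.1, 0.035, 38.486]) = [0.035, 0.1, 25.696, 38.486, 59.246]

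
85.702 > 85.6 True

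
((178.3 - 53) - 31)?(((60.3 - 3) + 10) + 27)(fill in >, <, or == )==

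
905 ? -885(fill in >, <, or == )>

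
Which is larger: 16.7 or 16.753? 16.753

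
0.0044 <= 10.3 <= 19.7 True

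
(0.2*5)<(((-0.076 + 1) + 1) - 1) False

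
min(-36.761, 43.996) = -36.761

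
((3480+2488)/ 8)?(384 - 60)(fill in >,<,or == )>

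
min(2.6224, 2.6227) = 2.6224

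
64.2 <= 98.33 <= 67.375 False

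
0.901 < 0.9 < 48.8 False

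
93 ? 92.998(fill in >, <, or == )>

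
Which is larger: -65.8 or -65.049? -65.049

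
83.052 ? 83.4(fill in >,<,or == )<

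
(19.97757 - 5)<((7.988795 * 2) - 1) True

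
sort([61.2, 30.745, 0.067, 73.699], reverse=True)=[73.699, 61.2, 30.745, 0.067]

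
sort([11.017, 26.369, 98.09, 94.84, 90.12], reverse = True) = [98.09, 94.84, 90.12, 26.369, 11.017]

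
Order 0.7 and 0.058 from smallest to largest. 0.058, 0.7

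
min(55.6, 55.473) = 55.473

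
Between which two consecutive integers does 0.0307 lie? 0 and 1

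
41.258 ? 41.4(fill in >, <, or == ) <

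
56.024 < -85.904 False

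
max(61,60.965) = 61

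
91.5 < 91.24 False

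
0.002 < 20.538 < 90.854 True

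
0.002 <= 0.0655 True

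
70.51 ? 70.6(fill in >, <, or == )<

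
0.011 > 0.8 False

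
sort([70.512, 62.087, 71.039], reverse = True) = [71.039, 70.512, 62.087]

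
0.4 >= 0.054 True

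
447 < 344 False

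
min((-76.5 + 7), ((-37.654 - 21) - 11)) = -69.654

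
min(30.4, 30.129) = 30.129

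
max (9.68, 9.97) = 9.97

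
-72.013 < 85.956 True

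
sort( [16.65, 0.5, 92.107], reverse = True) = [92.107, 16.65, 0.5]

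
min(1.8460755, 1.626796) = 1.626796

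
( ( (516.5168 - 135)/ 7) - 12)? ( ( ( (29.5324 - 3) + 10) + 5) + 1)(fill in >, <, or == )<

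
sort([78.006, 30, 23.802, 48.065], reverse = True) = [78.006, 48.065, 30, 23.802]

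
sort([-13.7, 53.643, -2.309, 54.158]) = [-13.7, -2.309, 53.643, 54.158]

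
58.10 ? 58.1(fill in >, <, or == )==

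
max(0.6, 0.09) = 0.6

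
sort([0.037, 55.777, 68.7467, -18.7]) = [-18.7, 0.037, 55.777, 68.7467]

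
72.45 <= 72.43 False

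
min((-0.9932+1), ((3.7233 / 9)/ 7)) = 0.0068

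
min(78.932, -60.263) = -60.263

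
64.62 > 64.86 False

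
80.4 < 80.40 False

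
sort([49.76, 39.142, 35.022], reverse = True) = [49.76, 39.142, 35.022]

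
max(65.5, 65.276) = 65.5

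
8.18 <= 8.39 True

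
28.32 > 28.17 True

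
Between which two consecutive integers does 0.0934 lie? 0 and 1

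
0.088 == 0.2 False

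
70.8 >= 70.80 True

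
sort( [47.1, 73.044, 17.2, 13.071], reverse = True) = [73.044, 47.1, 17.2, 13.071]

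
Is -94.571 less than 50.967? Yes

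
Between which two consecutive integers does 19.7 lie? 19 and 20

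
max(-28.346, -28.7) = -28.346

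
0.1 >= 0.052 True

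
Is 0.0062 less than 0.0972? Yes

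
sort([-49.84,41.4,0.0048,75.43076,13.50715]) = [-49.84,0.0048,13.50715,41.4,75.43076]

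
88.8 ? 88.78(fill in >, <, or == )>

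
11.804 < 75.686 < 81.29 True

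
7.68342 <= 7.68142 False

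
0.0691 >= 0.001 True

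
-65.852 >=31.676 False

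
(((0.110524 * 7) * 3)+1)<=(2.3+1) False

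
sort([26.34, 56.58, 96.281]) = [26.34, 56.58, 96.281]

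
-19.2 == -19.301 False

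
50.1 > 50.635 False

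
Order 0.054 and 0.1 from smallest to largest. 0.054, 0.1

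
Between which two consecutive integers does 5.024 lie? 5 and 6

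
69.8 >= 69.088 True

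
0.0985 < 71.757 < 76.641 True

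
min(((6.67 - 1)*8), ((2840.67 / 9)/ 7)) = 45.09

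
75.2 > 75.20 False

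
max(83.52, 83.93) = 83.93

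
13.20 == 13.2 True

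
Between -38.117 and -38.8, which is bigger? -38.117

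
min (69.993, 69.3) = 69.3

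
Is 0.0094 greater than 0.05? No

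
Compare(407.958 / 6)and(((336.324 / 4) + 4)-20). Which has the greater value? (((336.324 / 4) + 4)-20)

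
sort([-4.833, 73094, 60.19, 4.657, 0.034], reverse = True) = [73094, 60.19, 4.657, 0.034, -4.833]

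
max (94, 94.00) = 94.00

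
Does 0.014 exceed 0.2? No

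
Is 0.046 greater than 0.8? No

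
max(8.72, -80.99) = 8.72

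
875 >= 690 True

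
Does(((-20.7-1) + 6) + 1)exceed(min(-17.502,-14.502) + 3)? No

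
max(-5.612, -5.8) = -5.612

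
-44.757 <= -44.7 True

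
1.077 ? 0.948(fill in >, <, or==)>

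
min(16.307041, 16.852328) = 16.307041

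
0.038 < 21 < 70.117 True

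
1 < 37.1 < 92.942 True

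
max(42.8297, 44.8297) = 44.8297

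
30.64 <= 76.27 True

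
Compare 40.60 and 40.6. They are equal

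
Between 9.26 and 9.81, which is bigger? 9.81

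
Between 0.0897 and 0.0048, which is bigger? 0.0897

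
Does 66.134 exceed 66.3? No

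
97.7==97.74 False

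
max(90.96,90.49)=90.96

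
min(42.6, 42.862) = 42.6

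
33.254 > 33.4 False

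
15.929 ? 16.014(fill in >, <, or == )<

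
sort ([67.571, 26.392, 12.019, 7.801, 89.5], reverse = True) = [89.5, 67.571, 26.392, 12.019, 7.801]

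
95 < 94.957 False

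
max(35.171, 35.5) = 35.5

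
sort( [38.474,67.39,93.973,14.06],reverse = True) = [93.973,67.39,38.474,14.06]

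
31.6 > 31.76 False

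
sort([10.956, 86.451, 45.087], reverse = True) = [86.451, 45.087, 10.956]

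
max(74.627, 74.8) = 74.8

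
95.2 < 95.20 False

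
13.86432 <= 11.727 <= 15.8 False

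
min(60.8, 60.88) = 60.8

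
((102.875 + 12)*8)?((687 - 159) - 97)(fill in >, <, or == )>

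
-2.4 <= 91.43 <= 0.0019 False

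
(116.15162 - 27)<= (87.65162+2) True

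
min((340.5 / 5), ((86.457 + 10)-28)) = 68.1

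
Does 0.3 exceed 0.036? Yes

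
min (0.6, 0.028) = 0.028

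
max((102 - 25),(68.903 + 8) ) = 77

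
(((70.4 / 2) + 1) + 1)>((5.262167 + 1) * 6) False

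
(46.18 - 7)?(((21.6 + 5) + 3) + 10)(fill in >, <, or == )<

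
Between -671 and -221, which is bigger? -221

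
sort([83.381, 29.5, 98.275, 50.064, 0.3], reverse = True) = [98.275, 83.381, 50.064, 29.5, 0.3]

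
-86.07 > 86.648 False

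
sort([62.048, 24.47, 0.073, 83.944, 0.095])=[0.073, 0.095, 24.47, 62.048, 83.944]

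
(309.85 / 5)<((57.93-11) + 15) False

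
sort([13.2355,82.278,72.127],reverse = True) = [82.278,72.127,13.2355]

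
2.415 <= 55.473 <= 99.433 True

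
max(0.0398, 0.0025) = 0.0398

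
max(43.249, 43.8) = 43.8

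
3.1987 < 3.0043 False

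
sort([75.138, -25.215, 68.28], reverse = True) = [75.138, 68.28, -25.215]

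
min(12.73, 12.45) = 12.45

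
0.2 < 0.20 False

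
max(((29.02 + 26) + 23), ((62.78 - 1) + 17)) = 78.78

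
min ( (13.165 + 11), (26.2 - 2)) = 24.165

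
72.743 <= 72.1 False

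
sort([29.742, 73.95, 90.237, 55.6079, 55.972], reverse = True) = [90.237, 73.95, 55.972, 55.6079, 29.742]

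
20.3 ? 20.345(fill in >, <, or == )<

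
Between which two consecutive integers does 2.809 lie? 2 and 3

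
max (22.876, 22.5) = 22.876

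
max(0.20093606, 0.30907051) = 0.30907051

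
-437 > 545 False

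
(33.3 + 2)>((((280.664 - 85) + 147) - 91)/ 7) False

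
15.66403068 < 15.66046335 False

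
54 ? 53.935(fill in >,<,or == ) >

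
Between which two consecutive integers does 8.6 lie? 8 and 9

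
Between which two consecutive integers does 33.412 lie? 33 and 34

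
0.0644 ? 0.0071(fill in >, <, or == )>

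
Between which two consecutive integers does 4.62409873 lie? 4 and 5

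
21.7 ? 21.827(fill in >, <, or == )<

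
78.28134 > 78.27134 True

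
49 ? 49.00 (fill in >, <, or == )==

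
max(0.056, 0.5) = 0.5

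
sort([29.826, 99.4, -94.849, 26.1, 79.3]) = [-94.849, 26.1, 29.826, 79.3, 99.4]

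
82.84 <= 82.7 False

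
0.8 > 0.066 True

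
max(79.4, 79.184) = 79.4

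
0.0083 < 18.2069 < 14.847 False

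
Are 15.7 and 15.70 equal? Yes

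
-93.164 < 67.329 True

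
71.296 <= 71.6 True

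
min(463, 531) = 463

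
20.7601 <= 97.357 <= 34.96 False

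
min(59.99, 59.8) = 59.8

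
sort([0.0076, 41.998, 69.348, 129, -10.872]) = [-10.872, 0.0076, 41.998, 69.348, 129]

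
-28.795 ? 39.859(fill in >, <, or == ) <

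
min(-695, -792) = -792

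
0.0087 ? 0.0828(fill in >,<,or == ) <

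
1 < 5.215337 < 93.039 True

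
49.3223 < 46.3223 False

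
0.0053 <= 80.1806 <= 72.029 False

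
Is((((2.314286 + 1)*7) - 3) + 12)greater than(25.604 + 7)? No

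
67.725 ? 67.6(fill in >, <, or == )>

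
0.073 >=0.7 False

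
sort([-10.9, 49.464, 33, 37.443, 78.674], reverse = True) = [78.674, 49.464, 37.443, 33, -10.9]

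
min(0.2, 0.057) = 0.057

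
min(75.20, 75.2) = 75.20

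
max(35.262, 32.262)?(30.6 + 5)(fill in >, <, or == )<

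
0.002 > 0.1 False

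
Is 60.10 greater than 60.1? No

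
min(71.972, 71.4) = 71.4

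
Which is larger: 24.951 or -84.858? 24.951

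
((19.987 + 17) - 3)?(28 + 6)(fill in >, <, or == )<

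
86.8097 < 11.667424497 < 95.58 False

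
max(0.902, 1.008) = 1.008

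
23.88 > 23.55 True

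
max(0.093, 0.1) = 0.1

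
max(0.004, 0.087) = 0.087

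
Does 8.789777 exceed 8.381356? Yes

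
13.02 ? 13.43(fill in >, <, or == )<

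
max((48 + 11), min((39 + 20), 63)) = 59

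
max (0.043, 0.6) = 0.6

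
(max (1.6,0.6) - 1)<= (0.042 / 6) False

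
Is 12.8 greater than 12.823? No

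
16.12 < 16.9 True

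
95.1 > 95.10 False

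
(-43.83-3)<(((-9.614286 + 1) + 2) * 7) True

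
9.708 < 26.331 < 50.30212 True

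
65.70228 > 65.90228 False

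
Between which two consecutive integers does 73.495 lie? 73 and 74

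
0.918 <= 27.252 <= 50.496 True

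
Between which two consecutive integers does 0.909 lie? 0 and 1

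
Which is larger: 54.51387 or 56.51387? 56.51387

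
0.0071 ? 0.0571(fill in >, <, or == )<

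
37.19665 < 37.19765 True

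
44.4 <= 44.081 False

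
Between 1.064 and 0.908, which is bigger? 1.064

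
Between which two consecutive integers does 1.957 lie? 1 and 2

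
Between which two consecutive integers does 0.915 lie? 0 and 1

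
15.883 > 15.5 True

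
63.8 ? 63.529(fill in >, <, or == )>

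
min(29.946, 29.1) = 29.1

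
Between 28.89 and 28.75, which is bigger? 28.89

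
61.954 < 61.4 False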